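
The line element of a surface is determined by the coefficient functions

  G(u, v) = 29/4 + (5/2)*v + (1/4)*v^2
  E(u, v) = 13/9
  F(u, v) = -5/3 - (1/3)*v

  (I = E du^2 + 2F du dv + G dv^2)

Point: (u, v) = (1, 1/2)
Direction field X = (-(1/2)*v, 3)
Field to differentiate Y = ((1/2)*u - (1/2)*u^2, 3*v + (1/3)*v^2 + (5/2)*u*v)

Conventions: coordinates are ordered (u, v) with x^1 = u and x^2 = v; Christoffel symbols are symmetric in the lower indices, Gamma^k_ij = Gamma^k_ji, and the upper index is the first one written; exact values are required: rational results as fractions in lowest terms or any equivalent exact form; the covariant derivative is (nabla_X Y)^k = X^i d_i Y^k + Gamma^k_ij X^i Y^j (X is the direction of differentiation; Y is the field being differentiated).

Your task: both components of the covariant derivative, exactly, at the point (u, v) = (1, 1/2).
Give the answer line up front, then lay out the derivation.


Answer: (nabla_X Y)^u = -1967/10376, (nabla_X Y)^v = 383603/20752

E = 13/9, F = -11/6, G = 137/16 at the point
E_u = 0, E_v = 0, F_u = 0, F_v = -1/3, G_u = 0, G_v = 11/4
EG - F^2 = 1297/144;  g^inv = (144/1297) * [[137/16, 11/6], [11/6, 13/9]]
first-kind symbols [ij,l] = (1/2)(d_i g_jl + d_j g_il - d_l g_ij): [uu,u] = E_u/2 = 0, [uu,v] = F_u - E_v/2 = 0, [uv,u] = E_v/2 = 0, [uv,v] = G_u/2 = 0, [vv,u] = F_v - G_u/2 = -1/3, [vv,v] = G_v/2 = 11/8
Gamma^u_ij = (G*[ij,u] - F*[ij,v])/(EG - F^2), Gamma^v_ij = (E*[ij,v] - F*[ij,u])/(EG - F^2)
Gamma_uuu = 0, Gamma_uuv = 0, Gamma_uvv = -48/1297, Gamma_vuu = 0, Gamma_vuv = 0, Gamma_vvv = 198/1297
X = (-1/4, 3), Y = (0, 17/6) at the point


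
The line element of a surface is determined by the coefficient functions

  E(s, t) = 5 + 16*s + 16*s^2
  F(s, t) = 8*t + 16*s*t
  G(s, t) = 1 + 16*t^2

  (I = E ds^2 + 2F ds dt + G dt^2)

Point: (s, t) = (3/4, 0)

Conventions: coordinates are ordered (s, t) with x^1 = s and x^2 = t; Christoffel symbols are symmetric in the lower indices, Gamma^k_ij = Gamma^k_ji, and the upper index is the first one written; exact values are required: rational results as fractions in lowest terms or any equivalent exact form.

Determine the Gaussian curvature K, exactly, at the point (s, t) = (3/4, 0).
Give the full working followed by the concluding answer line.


E = 26, F = 0, G = 1, EG - F^2 = 26 at the point
E_s = 40, E_t = 0, F_s = 0, F_t = 20, G_s = 0, G_t = 0
E_tt = 0, F_st = 16, G_ss = 0
K follows from Brioschi's formula, (det M1 - det M2)/(EG - F^2)^2.
M1 = [[-E_tt/2 + F_st - G_ss/2, E_s/2, F_s - E_t/2], [F_t - G_s/2, E, F], [G_t/2, F, G]] = [[16, 20, 0], [20, 26, 0], [0, 0, 1]]; det M1 = 16
M2 = [[0, E_t/2, G_s/2], [E_t/2, E, F], [G_s/2, F, G]] = [[0, 0, 0], [0, 26, 0], [0, 0, 1]]; det M2 = 0
det M1 - det M2 = 16; K = 16 / (26)^2 = 4/169

Answer: K = 4/169


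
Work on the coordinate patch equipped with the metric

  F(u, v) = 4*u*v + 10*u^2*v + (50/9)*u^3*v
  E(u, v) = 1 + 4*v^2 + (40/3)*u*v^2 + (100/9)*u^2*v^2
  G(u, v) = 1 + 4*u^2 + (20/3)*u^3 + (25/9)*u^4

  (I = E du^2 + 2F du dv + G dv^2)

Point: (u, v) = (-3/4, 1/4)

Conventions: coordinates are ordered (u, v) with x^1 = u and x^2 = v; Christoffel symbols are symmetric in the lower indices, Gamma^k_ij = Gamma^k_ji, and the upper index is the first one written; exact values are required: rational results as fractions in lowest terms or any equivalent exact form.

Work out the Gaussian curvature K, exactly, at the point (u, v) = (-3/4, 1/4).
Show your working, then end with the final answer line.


E = 65/64, F = 9/128, G = 337/256, EG - F^2 = 341/256 at the point
E_u = -5/24, E_v = 1/8, F_u = -13/32, F_v = 9/32, G_u = 9/16, G_v = 0
E_vv = 1/2, F_uv = -13/8, G_uu = -13/4
K follows from Brioschi's formula, (det M1 - det M2)/(EG - F^2)^2.
M1 = [[-E_vv/2 + F_uv - G_uu/2, E_u/2, F_u - E_v/2], [F_v - G_u/2, E, F], [G_v/2, F, G]] = [[-1/4, -5/48, -15/32], [0, 65/64, 9/128], [0, 9/128, 337/256]]; det M1 = -341/1024
M2 = [[0, E_v/2, G_u/2], [E_v/2, E, F], [G_u/2, F, G]] = [[0, 1/16, 9/32], [1/16, 65/64, 9/128], [9/32, 9/128, 337/256]]; det M2 = -85/1024
det M1 - det M2 = -1/4; K = -1/4 / (341/256)^2 = -16384/116281

Answer: K = -16384/116281


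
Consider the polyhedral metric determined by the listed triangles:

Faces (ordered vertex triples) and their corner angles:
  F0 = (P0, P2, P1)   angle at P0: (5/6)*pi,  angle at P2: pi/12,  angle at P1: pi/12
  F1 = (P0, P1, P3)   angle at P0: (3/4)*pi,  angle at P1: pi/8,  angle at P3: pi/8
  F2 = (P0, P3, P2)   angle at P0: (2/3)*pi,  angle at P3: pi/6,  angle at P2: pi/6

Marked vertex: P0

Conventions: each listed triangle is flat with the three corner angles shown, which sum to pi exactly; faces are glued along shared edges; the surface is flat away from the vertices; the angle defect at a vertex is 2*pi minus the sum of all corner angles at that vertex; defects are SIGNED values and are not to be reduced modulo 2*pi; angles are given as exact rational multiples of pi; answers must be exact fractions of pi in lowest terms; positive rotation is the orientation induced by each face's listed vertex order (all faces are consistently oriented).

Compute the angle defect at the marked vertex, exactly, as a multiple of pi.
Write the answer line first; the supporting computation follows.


Answer: defect(P0) = -pi/4

Sum of corner angles at P0: (9/4)*pi
defect = 2*pi - (9/4)*pi


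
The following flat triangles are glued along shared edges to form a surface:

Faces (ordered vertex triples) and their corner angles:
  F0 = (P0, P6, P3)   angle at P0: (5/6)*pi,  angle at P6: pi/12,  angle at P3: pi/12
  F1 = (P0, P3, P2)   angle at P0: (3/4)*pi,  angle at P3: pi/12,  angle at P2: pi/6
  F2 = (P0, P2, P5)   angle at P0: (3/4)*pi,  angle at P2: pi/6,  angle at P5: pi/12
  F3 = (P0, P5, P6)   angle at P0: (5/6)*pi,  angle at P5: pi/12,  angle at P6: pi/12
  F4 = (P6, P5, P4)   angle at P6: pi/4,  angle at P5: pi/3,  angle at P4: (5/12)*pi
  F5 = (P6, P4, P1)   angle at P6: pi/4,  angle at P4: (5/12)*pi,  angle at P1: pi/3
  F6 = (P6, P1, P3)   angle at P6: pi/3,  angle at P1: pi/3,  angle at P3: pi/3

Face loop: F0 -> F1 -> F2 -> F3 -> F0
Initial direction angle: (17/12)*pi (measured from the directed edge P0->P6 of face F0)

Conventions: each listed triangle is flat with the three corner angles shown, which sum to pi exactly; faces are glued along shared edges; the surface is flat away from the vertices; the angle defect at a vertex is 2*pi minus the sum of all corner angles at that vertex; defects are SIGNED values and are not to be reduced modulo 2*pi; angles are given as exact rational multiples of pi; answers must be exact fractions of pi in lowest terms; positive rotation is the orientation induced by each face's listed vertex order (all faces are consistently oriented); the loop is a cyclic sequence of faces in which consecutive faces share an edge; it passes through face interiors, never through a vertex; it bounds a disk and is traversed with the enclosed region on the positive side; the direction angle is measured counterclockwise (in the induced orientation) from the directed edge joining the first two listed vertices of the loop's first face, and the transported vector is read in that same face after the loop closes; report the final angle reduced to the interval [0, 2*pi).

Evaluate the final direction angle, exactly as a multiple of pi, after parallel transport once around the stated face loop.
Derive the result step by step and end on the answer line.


enclosed vertex P0: corner angles sum to (19/6)*pi, defect = 2*pi - (19/6)*pi = (-7/6)*pi
summing the enclosed defects onto the initial angle, mod 2*pi in the induced orientation:
final angle = (17/12)*pi - (7/6)*pi = pi/4 (mod 2*pi)

Answer: final direction angle = pi/4


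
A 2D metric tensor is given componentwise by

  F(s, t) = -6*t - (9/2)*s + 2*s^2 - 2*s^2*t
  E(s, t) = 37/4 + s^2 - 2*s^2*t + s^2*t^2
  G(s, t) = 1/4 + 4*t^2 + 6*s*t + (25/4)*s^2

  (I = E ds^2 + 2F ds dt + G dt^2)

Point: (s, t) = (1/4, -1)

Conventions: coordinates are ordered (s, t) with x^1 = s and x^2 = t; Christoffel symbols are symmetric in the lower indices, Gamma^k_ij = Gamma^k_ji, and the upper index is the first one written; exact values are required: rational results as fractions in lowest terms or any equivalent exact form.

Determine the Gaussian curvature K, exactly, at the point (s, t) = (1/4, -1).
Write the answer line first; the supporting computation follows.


Answer: K = -433796/208849

E = 19/2, F = 41/8, G = 201/64, EG - F^2 = 457/128 at the point
E_s = 2, E_t = -1/4, F_s = -5/2, F_t = -49/8, G_s = -23/8, G_t = -13/2
E_tt = 1/8, F_st = -1, G_ss = 25/2
Evaluate Brioschi's two determinant matrices M1, M2 and divide by (EG - F^2)^2.
M1 = [[-E_tt/2 + F_st - G_ss/2, E_s/2, F_s - E_t/2], [F_t - G_s/2, E, F], [G_t/2, F, G]] = [[-117/16, 1, -19/8], [-75/16, 19/2, 41/8], [-13/4, 41/8, 201/64]]; det M1 = -90757/2048
M2 = [[0, E_t/2, G_s/2], [E_t/2, E, F], [G_s/2, F, G]] = [[0, -1/8, -23/16], [-1/8, 19/2, 41/8], [-23/16, 41/8, 201/64]]; det M2 = -73065/4096
det M1 - det M2 = -108449/4096; K = -108449/4096 / (457/128)^2 = -433796/208849


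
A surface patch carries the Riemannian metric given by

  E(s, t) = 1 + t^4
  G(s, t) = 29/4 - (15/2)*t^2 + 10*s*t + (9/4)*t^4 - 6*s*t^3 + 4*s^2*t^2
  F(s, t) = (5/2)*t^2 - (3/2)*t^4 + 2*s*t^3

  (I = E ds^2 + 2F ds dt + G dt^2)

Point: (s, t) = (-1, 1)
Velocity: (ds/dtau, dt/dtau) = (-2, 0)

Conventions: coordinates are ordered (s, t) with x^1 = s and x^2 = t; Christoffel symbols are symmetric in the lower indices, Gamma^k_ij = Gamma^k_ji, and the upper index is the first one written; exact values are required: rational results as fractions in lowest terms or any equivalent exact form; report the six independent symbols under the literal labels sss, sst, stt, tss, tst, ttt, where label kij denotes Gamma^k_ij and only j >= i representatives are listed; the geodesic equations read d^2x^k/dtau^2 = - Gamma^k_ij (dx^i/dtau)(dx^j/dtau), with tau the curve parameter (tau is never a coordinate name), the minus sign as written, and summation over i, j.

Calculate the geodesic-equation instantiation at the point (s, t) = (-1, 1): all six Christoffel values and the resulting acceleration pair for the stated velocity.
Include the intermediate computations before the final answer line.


E = 2, F = -1, G = 2 at the point
E_s = 0, E_t = 4, F_s = 2, F_t = -7, G_s = -4, G_t = 10
EG - F^2 = 3;  g^inv = (1/3) * [[2, 1], [1, 2]]
first-kind symbols [ij,l] = (1/2)(d_i g_jl + d_j g_il - d_l g_ij): [ss,s] = E_s/2 = 0, [ss,t] = F_s - E_t/2 = 0, [st,s] = E_t/2 = 2, [st,t] = G_s/2 = -2, [tt,s] = F_t - G_s/2 = -5, [tt,t] = G_t/2 = 5
Gamma^s_ij = (G*[ij,s] - F*[ij,t])/(EG - F^2), Gamma^t_ij = (E*[ij,t] - F*[ij,s])/(EG - F^2)
Gamma_sss = 0, Gamma_sst = 2/3, Gamma_stt = -5/3, Gamma_tss = 0, Gamma_tst = -2/3, Gamma_ttt = 5/3
d^2s/dtau^2 = -(Gamma_sss*(-2)^2 + 2*Gamma_sst*(-2)*(0) + Gamma_stt*(0)^2) = 0
d^2t/dtau^2 = -(Gamma_tss*(-2)^2 + 2*Gamma_tst*(-2)*(0) + Gamma_ttt*(0)^2) = 0

Answer: Gamma_sss = 0, Gamma_sst = 2/3, Gamma_stt = -5/3, Gamma_tss = 0, Gamma_tst = -2/3, Gamma_ttt = 5/3; accelerations (d^2s/dtau^2, d^2t/dtau^2) = (0, 0)


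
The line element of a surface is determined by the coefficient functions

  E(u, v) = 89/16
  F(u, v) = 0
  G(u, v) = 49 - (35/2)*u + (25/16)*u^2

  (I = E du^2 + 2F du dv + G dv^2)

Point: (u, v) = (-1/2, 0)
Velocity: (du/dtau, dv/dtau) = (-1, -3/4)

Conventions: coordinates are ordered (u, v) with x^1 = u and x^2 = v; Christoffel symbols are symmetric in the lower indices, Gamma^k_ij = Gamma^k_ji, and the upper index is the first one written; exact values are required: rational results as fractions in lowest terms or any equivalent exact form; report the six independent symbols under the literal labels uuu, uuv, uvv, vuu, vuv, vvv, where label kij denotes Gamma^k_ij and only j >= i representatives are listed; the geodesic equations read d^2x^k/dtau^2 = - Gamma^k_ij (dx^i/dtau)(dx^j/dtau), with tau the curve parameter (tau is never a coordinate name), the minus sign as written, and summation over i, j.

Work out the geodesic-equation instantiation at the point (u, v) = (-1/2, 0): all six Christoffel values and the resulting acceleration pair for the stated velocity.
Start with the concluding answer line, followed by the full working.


Answer: Gamma_uuu = 0, Gamma_uuv = 0, Gamma_uvv = 305/178, Gamma_vuu = 0, Gamma_vuv = -10/61, Gamma_vvv = 0; accelerations (d^2u/dtau^2, d^2v/dtau^2) = (-2745/2848, 15/61)

E = 89/16, F = 0, G = 3721/64 at the point
E_u = 0, E_v = 0, F_u = 0, F_v = 0, G_u = -305/16, G_v = 0
EG - F^2 = 331169/1024;  g^inv = (1024/331169) * [[3721/64, 0], [0, 89/16]]
first-kind symbols [ij,l] = (1/2)(d_i g_jl + d_j g_il - d_l g_ij): [uu,u] = E_u/2 = 0, [uu,v] = F_u - E_v/2 = 0, [uv,u] = E_v/2 = 0, [uv,v] = G_u/2 = -305/32, [vv,u] = F_v - G_u/2 = 305/32, [vv,v] = G_v/2 = 0
Gamma^u_ij = (G*[ij,u] - F*[ij,v])/(EG - F^2), Gamma^v_ij = (E*[ij,v] - F*[ij,u])/(EG - F^2)
Gamma_uuu = 0, Gamma_uuv = 0, Gamma_uvv = 305/178, Gamma_vuu = 0, Gamma_vuv = -10/61, Gamma_vvv = 0
d^2u/dtau^2 = -(Gamma_uuu*(-1)^2 + 2*Gamma_uuv*(-1)*(-3/4) + Gamma_uvv*(-3/4)^2) = -2745/2848
d^2v/dtau^2 = -(Gamma_vuu*(-1)^2 + 2*Gamma_vuv*(-1)*(-3/4) + Gamma_vvv*(-3/4)^2) = 15/61


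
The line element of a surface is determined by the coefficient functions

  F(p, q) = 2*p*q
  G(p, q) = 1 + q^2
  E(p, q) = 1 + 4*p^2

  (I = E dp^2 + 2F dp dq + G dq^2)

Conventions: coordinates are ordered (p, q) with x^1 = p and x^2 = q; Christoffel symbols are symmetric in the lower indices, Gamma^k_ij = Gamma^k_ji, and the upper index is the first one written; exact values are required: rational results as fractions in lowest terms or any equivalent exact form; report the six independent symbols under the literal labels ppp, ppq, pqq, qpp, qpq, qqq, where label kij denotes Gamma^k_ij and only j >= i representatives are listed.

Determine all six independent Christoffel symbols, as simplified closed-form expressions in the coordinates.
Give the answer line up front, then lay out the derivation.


Answer: Gamma_ppp = 4*p/(4*p^2 + q^2 + 1), Gamma_ppq = 0, Gamma_pqq = 2*p/(4*p^2 + q^2 + 1), Gamma_qpp = 2*q/(4*p^2 + q^2 + 1), Gamma_qpq = 0, Gamma_qqq = q/(4*p^2 + q^2 + 1)

E = 1 + 4*p^2; F = 2*p*q; G = 1 + q^2
Gamma^k_ij = (1/2) g^{kl} (d_i g_jl + d_j g_il - d_l g_ij), with g^inv = (1/(EG-F^2)) [[G, -F], [-F, E]]
first partials: E_p = 8*p, E_q = 0, F_p = 2*q, F_q = 2*p, G_p = 0, G_q = 2*q
D = EG - F^2 = 1 + q^2 + 4*p^2
expanded: Gamma^p_pp = (G E_p - 2F F_p + F E_q)/(2D), Gamma^p_pq = (G E_q - F G_p)/(2D), Gamma^p_qq = (2G F_q - G G_p - F G_q)/(2D), Gamma^q_pp = (2E F_p - E E_q - F E_p)/(2D), Gamma^q_pq = (E G_p - F E_q)/(2D), Gamma^q_qq = (E G_q - 2F F_q + F G_p)/(2D); substitute and cancel common factors


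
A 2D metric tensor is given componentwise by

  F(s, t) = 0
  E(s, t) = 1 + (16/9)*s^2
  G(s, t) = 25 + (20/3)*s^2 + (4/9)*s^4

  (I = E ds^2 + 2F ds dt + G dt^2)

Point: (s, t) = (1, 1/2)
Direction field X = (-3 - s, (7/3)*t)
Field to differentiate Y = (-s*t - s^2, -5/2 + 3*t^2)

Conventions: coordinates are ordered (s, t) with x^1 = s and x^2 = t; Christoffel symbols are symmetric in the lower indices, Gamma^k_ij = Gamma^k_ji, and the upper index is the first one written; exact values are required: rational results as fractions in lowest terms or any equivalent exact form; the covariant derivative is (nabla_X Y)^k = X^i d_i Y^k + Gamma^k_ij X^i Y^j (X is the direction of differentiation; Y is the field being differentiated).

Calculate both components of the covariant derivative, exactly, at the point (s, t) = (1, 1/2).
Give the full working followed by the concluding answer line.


E = 25/9, F = 0, G = 289/9 at the point
E_s = 32/9, E_t = 0, F_s = 0, F_t = 0, G_s = 136/9, G_t = 0
EG - F^2 = 7225/81;  g^inv = (81/7225) * [[289/9, 0], [0, 25/9]]
first-kind symbols [ij,l] = (1/2)(d_i g_jl + d_j g_il - d_l g_ij): [ss,s] = E_s/2 = 16/9, [ss,t] = F_s - E_t/2 = 0, [st,s] = E_t/2 = 0, [st,t] = G_s/2 = 68/9, [tt,s] = F_t - G_s/2 = -68/9, [tt,t] = G_t/2 = 0
Gamma^s_ij = (G*[ij,s] - F*[ij,t])/(EG - F^2), Gamma^t_ij = (E*[ij,t] - F*[ij,s])/(EG - F^2)
Gamma_sss = 16/25, Gamma_sst = 0, Gamma_stt = -68/25, Gamma_tss = 0, Gamma_tst = 4/17, Gamma_ttt = 0
X = (-4, 7/6), Y = (-3/2, -7/4) at the point

Answer: (nabla_X Y)^s = 1367/75, (nabla_X Y)^t = 161/34


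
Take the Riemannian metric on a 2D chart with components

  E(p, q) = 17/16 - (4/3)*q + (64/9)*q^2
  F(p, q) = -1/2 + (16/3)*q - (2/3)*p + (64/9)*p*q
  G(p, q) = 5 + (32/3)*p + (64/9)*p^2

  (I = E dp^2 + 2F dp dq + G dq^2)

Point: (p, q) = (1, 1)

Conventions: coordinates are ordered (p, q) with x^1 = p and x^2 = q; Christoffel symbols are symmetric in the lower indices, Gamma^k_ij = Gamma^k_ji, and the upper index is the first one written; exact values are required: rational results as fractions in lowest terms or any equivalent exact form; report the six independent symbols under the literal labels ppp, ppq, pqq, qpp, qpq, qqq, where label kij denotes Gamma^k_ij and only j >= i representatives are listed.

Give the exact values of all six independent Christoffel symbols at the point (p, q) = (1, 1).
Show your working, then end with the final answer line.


E = 985/144, F = 203/18, G = 205/9 at the point
E_p = 0, E_q = 116/9, F_p = 58/9, F_q = 112/9, G_p = 224/9, G_q = 0
EG - F^2 = 4121/144;  g^inv = (144/4121) * [[205/9, -203/18], [-203/18, 985/144]]
first-kind symbols [ij,l] = (1/2)(d_i g_jl + d_j g_il - d_l g_ij): [pp,p] = E_p/2 = 0, [pp,q] = F_p - E_q/2 = 0, [pq,p] = E_q/2 = 58/9, [pq,q] = G_p/2 = 112/9, [qq,p] = F_q - G_p/2 = 0, [qq,q] = G_q/2 = 0
Gamma^p_ij = (G*[ij,p] - F*[ij,q])/(EG - F^2), Gamma^q_ij = (E*[ij,q] - F*[ij,p])/(EG - F^2)

Answer: Gamma_ppp = 0, Gamma_ppq = 928/4121, Gamma_pqq = 0, Gamma_qpp = 0, Gamma_qpq = 1792/4121, Gamma_qqq = 0


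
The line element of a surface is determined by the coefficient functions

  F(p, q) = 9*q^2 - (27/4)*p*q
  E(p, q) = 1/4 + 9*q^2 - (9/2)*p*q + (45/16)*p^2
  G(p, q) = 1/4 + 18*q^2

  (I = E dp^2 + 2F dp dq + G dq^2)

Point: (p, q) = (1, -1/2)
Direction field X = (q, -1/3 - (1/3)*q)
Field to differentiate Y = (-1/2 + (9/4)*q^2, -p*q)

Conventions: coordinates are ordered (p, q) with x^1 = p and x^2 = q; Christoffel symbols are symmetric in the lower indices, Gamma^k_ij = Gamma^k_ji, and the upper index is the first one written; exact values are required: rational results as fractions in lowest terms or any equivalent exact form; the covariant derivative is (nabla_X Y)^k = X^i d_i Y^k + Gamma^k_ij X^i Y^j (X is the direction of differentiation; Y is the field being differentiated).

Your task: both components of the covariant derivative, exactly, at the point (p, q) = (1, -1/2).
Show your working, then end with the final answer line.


E = 121/16, F = 45/8, G = 19/4 at the point
E_p = 63/8, E_q = -27/2, F_p = 27/8, F_q = -63/4, G_p = 0, G_q = -18
EG - F^2 = 137/32;  g^inv = (32/137) * [[19/4, -45/8], [-45/8, 121/16]]
first-kind symbols [ij,l] = (1/2)(d_i g_jl + d_j g_il - d_l g_ij): [pp,p] = E_p/2 = 63/16, [pp,q] = F_p - E_q/2 = 81/8, [pq,p] = E_q/2 = -27/4, [pq,q] = G_p/2 = 0, [qq,p] = F_q - G_p/2 = -63/4, [qq,q] = G_q/2 = -9
Gamma^p_ij = (G*[ij,p] - F*[ij,q])/(EG - F^2), Gamma^q_ij = (E*[ij,q] - F*[ij,p])/(EG - F^2)
Gamma_ppp = -1224/137, Gamma_ppq = -1026/137, Gamma_pqq = -774/137, Gamma_qpp = 3483/274, Gamma_qpq = 1215/137, Gamma_qqq = 657/137
X = (-1/2, -1/6), Y = (1/16, 1/2) at the point

Answer: (nabla_X Y)^p = 6741/2192, (nabla_X Y)^q = -83903/26304


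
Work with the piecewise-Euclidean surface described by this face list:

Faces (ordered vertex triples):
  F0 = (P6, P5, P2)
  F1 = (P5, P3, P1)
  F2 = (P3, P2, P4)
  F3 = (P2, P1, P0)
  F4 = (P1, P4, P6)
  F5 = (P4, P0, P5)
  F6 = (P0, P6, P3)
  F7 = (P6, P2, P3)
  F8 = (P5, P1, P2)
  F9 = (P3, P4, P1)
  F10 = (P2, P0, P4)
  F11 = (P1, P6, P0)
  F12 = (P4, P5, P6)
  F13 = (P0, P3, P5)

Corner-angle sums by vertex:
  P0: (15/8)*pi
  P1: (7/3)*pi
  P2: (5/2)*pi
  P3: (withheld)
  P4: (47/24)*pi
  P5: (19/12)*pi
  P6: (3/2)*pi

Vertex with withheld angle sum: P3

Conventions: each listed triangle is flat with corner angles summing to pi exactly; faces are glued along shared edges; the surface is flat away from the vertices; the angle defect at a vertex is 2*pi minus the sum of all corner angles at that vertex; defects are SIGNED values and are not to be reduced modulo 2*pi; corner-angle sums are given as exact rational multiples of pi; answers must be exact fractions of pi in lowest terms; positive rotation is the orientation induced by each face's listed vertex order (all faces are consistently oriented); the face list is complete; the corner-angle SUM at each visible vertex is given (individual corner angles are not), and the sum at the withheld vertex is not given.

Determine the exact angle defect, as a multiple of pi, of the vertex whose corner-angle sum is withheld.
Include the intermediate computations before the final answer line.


V = 7, E = 21, F = 14; chi = V - E + F = 0
Gauss-Bonnet: total defect = 2*pi*chi = 0; visible defects sum to pi/4

Answer: defect(P3) = -pi/4


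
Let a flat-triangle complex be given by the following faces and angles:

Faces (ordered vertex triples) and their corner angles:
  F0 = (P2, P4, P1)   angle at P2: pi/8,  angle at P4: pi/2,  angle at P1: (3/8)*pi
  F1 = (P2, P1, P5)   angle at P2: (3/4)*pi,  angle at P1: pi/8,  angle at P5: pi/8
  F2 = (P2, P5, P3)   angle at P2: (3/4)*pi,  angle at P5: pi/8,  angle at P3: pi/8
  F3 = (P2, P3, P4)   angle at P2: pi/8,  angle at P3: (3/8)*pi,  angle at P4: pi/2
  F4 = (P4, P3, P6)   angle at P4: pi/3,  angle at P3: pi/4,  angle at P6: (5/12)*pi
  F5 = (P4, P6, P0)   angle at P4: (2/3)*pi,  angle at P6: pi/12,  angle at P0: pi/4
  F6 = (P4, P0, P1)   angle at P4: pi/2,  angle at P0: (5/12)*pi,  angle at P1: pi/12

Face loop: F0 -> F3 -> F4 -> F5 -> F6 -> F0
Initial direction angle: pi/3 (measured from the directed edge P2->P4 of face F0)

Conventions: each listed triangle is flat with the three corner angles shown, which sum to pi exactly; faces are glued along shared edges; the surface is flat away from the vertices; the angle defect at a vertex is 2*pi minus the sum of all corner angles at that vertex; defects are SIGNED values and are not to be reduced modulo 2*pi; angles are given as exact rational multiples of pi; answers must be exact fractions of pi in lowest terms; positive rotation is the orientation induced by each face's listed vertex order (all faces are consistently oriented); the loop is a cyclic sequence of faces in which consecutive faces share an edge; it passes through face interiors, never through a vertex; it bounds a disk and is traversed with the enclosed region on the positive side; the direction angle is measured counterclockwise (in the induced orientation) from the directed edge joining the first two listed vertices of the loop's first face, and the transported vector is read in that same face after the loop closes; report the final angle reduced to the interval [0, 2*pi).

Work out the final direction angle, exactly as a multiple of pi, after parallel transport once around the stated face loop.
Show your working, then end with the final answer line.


enclosed vertex P4: corner angles sum to (5/2)*pi, defect = 2*pi - (5/2)*pi = -pi/2
transport around the loop rotates by the sum of enclosed defects; add to the initial angle mod 2*pi
final angle = pi/3 - pi/2 = (11/6)*pi (mod 2*pi)

Answer: final direction angle = (11/6)*pi


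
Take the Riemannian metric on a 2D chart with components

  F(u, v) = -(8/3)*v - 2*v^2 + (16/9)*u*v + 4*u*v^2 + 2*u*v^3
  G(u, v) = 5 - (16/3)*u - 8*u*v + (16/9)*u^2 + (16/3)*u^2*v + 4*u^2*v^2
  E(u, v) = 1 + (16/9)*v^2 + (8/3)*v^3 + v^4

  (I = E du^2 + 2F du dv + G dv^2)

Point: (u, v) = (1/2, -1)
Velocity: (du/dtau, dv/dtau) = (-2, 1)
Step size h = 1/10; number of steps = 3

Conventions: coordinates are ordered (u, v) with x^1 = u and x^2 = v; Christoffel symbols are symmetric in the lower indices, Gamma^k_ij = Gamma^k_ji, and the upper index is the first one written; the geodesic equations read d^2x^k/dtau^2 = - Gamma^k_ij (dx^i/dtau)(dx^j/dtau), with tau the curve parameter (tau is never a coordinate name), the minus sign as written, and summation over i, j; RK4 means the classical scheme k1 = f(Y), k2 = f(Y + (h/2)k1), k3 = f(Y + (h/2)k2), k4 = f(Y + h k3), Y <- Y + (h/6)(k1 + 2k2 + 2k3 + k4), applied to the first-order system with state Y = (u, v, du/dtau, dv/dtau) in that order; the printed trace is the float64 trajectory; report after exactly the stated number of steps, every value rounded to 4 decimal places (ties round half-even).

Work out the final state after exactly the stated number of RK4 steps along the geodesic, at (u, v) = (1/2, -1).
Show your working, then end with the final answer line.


f(Y) = (du/dtau, dv/dtau, -Gamma^u_ij Y'^i Y'^j, -Gamma^v_ij Y'^i Y'^j) with the Gammas evaluated at the stage position; h = 0.100000; intermediate values shown to 6 dp
step 0: u = 0.5000, v = -1.0000, du/dtau = -2.0000, dv/dtau = 1.0000
step 1:
  k1: at (u, v) = (0.500000, -1.000000), (du/dtau, dv/dtau) = (-2.000000, 1.000000); Gamma_uuu = 0.000000, Gamma_uuv = 0.033898, Gamma_uvv = -0.050847, Gamma_vuu = 0.000000, Gamma_vuv = 0.237288, Gamma_vvv = -0.355932; k1 = (-2.000000, 1.000000, 0.186441, 1.305085)
  k2: at (u, v) = (0.400000, -0.950000), (du/dtau, dv/dtau) = (-1.990678, 1.065254); Gamma_uuu = 0.000000, Gamma_uuv = 0.033882, Gamma_uvv = -0.047833, Gamma_vuu = 0.000000, Gamma_vuv = 0.207166, Gamma_vvv = -0.292470; k2 = (-1.990678, 1.065254, 0.197976, 1.210508)
  k3: at (u, v) = (0.400466, -0.946737), (du/dtau, dv/dtau) = (-1.990101, 1.060525); Gamma_uuu = 0.000000, Gamma_uuv = 0.033711, Gamma_uvv = -0.048202, Gamma_vuu = 0.000000, Gamma_vuv = 0.204871, Gamma_vvv = -0.292940; k3 = (-1.990101, 1.060525, 0.196511, 1.194255)
  k4: at (u, v) = (0.300990, -0.893947), (du/dtau, dv/dtau) = (-1.980349, 1.119426); Gamma_uuu = 0.000000, Gamma_uuv = 0.031213, Gamma_uvv = -0.041335, Gamma_vuu = 0.000000, Gamma_vuv = 0.169802, Gamma_vvv = -0.224871; k4 = (-1.980349, 1.119426, 0.190187, 1.034642)
  Y <- Y + (h/6)(k1 + 2k2 + 2k3 + k4): u = 0.3010, v = -0.8938, du/dtau = -1.9806, dv/dtau = 1.1192
step 2:
  k1: at (u, v) = (0.300968, -0.893817), (du/dtau, dv/dtau) = (-1.980573, 1.119154); Gamma_uuu = 0.000000, Gamma_uuv = 0.031201, Gamma_uvv = -0.041341, Gamma_vuu = 0.000000, Gamma_vuv = 0.169708, Gamma_vvv = -0.224858; k1 = (-1.980573, 1.119154, 0.190100, 1.033972)
  k2: at (u, v) = (0.201940, -0.837859), (du/dtau, dv/dtau) = (-1.971068, 1.170853); Gamma_uuu = 0.000000, Gamma_uuv = 0.026063, Gamma_uvv = -0.030744, Gamma_vuu = 0.000000, Gamma_vuv = 0.129902, Gamma_vvv = -0.153233; k2 = (-1.971068, 1.170853, 0.162442, 0.809649)
  k3: at (u, v) = (0.202415, -0.835274), (du/dtau, dv/dtau) = (-1.972451, 1.159637); Gamma_uuu = 0.000000, Gamma_uuv = 0.025737, Gamma_uvv = -0.030898, Gamma_vuu = 0.000000, Gamma_vuv = 0.127954, Gamma_vvv = -0.153610; k3 = (-1.972451, 1.159637, 0.159288, 0.791915)
  k4: at (u, v) = (0.103723, -0.777853), (du/dtau, dv/dtau) = (-1.964644, 1.198346); Gamma_uuu = 0.000000, Gamma_uuv = 0.018199, Gamma_uvv = -0.016978, Gamma_vuu = 0.000000, Gamma_vuv = 0.085212, Gamma_vvv = -0.079492; k4 = (-1.964644, 1.198346, 0.110075, 0.515386)
  Y <- Y + (h/6)(k1 + 2k2 + 2k3 + k4): u = 0.1038, v = -0.7775, du/dtau = -1.9648, dv/dtau = 1.1984
step 3:
  k1: at (u, v) = (0.103764, -0.777509), (du/dtau, dv/dtau) = (-1.964846, 1.198362); Gamma_uuu = 0.000000, Gamma_uuv = 0.018147, Gamma_uvv = -0.016988, Gamma_vuu = 0.000000, Gamma_vuv = 0.084948, Gamma_vvv = -0.079524; k1 = (-1.964846, 1.198362, 0.109853, 0.514241)
  k2: at (u, v) = (0.005522, -0.717591), (du/dtau, dv/dtau) = (-1.959353, 1.224074); Gamma_uuu = 0.000000, Gamma_uuv = 0.008658, Gamma_uvv = -0.000939, Gamma_vuu = 0.000000, Gamma_vuv = 0.039202, Gamma_vvv = -0.004251; k2 = (-1.959353, 1.224074, 0.042939, 0.194415)
  k3: at (u, v) = (0.005796, -0.716305), (du/dtau, dv/dtau) = (-1.962699, 1.208083); Gamma_uuu = 0.000000, Gamma_uuv = 0.008442, Gamma_uvv = -0.000986, Gamma_vuu = 0.000000, Gamma_vuv = 0.038212, Gamma_vvv = -0.004462; k3 = (-1.962699, 1.208083, 0.041472, 0.187720)
  k4: at (u, v) = (-0.092506, -0.656701), (du/dtau, dv/dtau) = (-1.960699, 1.217134); Gamma_uuu = 0.000000, Gamma_uuv = -0.001702, Gamma_uvv = 0.015795, Gamma_vuu = 0.000000, Gamma_vuv = -0.007666, Gamma_vvv = 0.071158; k4 = (-1.960699, 1.217134, -0.031520, -0.142004)
  Y <- Y + (h/6)(k1 + 2k2 + 2k3 + k4): u = -0.0924, v = -0.6562, du/dtau = -1.9607, dv/dtau = 1.2173

Answer: u = -0.0924, v = -0.6562, du/dtau = -1.9607, dv/dtau = 1.2173


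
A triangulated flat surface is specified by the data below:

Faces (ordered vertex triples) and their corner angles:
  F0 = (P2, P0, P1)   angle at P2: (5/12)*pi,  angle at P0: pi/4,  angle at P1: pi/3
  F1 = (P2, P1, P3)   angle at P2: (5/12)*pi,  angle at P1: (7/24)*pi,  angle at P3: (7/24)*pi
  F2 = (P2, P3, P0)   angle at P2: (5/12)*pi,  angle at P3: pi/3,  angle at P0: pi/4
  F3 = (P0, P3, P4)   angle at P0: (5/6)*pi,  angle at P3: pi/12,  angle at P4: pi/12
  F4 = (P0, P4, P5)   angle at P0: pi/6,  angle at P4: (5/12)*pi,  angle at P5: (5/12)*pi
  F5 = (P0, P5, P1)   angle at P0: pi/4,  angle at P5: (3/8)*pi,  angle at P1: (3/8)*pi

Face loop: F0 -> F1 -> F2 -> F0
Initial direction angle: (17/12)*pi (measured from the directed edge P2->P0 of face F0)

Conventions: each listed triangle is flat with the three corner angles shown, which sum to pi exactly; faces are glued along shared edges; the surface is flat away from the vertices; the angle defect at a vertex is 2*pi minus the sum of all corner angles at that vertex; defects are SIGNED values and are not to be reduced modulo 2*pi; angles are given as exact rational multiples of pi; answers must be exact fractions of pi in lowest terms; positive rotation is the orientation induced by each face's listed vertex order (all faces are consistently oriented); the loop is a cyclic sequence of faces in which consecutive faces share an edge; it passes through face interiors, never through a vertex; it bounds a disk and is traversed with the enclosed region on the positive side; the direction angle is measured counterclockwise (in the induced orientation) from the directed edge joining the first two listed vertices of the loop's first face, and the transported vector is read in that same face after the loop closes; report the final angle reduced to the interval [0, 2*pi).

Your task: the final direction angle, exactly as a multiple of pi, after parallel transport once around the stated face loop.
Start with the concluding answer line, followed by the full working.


Answer: final direction angle = pi/6

enclosed vertex P2: corner angles sum to (5/4)*pi, defect = 2*pi - (5/4)*pi = (3/4)*pi
by Gauss-Bonnet the loop rotates the vector by the enclosed defect sum (positive orientation, mod 2*pi)
final angle = (17/12)*pi + (3/4)*pi = pi/6 (mod 2*pi)


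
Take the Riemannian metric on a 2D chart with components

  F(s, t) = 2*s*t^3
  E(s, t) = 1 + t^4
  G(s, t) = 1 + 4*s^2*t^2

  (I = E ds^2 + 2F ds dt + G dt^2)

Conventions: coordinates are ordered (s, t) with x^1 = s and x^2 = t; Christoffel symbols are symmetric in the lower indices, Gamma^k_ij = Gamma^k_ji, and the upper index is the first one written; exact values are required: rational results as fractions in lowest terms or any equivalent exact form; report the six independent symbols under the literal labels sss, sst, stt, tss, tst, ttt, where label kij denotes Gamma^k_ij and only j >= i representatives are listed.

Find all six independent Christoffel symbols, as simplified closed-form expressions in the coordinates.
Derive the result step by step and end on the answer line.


E = 1 + t^4; F = 2*s*t^3; G = 1 + 4*s^2*t^2
Gamma^k_ij = (1/2) g^{kl} (d_i g_jl + d_j g_il - d_l g_ij), with g^inv = (1/(EG-F^2)) [[G, -F], [-F, E]]
first partials: E_s = 0, E_t = 4*t^3, F_s = 2*t^3, F_t = 6*s*t^2, G_s = 8*s*t^2, G_t = 8*s^2*t
D = EG - F^2 = 1 + t^4 + 4*s^2*t^2
expanded: Gamma^s_ss = (G E_s - 2F F_s + F E_t)/(2D), Gamma^s_st = (G E_t - F G_s)/(2D), Gamma^s_tt = (2G F_t - G G_s - F G_t)/(2D), Gamma^t_ss = (2E F_s - E E_t - F E_s)/(2D), Gamma^t_st = (E G_s - F E_t)/(2D), Gamma^t_tt = (E G_t - 2F F_t + F G_s)/(2D); substitute and cancel common factors

Answer: Gamma_sss = 0, Gamma_sst = 2*t^3/(4*s^2*t^2 + t^4 + 1), Gamma_stt = 2*s*t^2/(4*s^2*t^2 + t^4 + 1), Gamma_tss = 0, Gamma_tst = 4*s*t^2/(4*s^2*t^2 + t^4 + 1), Gamma_ttt = 4*s^2*t/(4*s^2*t^2 + t^4 + 1)


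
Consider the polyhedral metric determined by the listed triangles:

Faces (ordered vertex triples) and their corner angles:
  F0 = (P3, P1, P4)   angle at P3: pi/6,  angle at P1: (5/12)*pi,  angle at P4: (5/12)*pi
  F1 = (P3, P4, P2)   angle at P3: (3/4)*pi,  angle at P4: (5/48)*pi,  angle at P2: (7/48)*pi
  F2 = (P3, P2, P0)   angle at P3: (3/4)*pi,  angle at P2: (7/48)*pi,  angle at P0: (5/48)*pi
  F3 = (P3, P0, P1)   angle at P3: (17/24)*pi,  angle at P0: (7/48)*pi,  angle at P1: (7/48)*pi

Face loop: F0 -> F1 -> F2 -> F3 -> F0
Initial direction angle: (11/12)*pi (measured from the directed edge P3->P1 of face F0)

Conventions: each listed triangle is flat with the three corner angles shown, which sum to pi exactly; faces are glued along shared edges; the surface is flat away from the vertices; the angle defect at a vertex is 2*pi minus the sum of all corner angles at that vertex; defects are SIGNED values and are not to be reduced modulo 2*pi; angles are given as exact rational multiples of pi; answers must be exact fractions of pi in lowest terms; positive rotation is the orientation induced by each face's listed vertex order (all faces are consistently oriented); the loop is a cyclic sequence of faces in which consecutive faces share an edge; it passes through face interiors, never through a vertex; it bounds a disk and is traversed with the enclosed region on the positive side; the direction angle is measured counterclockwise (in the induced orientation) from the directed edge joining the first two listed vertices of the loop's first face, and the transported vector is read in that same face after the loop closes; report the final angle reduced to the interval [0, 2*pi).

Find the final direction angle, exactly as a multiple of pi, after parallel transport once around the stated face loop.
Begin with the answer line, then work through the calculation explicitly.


Answer: final direction angle = (13/24)*pi

enclosed vertex P3: corner angles sum to (19/8)*pi, defect = 2*pi - (19/8)*pi = (-3/8)*pi
transport around the loop rotates by the sum of enclosed defects; add to the initial angle mod 2*pi
final angle = (11/12)*pi - (3/8)*pi = (13/24)*pi (mod 2*pi)


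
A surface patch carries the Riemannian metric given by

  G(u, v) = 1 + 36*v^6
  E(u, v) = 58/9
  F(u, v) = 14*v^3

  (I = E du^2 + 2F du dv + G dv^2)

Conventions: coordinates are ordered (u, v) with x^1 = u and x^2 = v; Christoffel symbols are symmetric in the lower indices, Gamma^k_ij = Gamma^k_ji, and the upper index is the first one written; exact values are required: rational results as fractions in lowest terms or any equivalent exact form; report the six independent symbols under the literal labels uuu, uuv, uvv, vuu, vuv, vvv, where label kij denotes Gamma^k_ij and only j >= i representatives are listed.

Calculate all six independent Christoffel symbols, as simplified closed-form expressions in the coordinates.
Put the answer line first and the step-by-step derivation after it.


Answer: Gamma_uuu = 0, Gamma_uuv = 0, Gamma_uvv = 189*v^2/(162*v^6 + 29), Gamma_vuu = 0, Gamma_vuv = 0, Gamma_vvv = 486*v^5/(162*v^6 + 29)

E = 58/9; F = 14*v^3; G = 1 + 36*v^6
Gamma^k_ij = (1/2) g^{kl} (d_i g_jl + d_j g_il - d_l g_ij), with g^inv = (1/(EG-F^2)) [[G, -F], [-F, E]]
first partials: E_u = 0, E_v = 0, F_u = 0, F_v = 42*v^2, G_u = 0, G_v = 216*v^5
D = EG - F^2 = 58/9 + 36*v^6
expanded: Gamma^u_uu = (G E_u - 2F F_u + F E_v)/(2D), Gamma^u_uv = (G E_v - F G_u)/(2D), Gamma^u_vv = (2G F_v - G G_u - F G_v)/(2D), Gamma^v_uu = (2E F_u - E E_v - F E_u)/(2D), Gamma^v_uv = (E G_u - F E_v)/(2D), Gamma^v_vv = (E G_v - 2F F_v + F G_u)/(2D); substitute and cancel common factors


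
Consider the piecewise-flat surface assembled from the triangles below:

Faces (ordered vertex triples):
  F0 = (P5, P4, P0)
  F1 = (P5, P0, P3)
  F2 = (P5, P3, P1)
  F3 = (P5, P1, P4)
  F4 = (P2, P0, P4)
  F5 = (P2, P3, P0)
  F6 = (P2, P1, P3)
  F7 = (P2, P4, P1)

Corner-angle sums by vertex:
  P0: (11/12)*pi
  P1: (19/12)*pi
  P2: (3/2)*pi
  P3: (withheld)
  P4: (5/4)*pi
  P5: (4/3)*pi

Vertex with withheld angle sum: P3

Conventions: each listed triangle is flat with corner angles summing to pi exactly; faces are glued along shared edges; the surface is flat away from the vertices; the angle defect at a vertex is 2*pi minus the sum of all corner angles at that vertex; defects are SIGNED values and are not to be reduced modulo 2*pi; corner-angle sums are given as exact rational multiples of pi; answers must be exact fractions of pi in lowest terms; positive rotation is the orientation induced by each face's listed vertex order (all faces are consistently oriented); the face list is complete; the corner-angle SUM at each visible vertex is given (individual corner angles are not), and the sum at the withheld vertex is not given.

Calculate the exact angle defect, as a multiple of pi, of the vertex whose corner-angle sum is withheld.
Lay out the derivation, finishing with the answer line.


V = 6, E = 12, F = 8; chi = V - E + F = 2
Gauss-Bonnet: total defect = 2*pi*chi = 4*pi; visible defects sum to (41/12)*pi

Answer: defect(P3) = (7/12)*pi


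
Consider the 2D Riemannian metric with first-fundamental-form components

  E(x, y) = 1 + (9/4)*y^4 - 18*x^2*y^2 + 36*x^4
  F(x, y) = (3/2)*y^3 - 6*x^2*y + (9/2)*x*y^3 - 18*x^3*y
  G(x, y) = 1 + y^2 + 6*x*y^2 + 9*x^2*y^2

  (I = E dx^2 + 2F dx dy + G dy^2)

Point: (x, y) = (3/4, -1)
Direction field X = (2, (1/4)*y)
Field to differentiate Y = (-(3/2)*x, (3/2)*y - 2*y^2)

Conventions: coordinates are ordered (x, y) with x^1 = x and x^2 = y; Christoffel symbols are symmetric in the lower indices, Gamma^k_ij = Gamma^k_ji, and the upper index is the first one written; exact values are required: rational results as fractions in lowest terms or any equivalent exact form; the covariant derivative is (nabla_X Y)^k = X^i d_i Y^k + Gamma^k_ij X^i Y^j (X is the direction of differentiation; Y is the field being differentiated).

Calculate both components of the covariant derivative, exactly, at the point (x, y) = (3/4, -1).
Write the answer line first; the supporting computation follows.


Answer: (nabla_X Y)^x = -1617/193, (nabla_X Y)^y = -82583/7720

E = 289/64, F = 195/32, G = 185/16 at the point
E_x = 135/4, E_y = 45/4, F_x = 279/8, F_y = 117/32, G_x = 39/2, G_y = -169/8
EG - F^2 = 965/64;  g^inv = (64/965) * [[185/16, -195/32], [-195/32, 289/64]]
first-kind symbols [ij,l] = (1/2)(d_i g_jl + d_j g_il - d_l g_ij): [xx,x] = E_x/2 = 135/8, [xx,y] = F_x - E_y/2 = 117/4, [xy,x] = E_y/2 = 45/8, [xy,y] = G_x/2 = 39/4, [yy,x] = F_y - G_x/2 = -195/32, [yy,y] = G_y/2 = -169/16
Gamma^x_ij = (G*[ij,x] - F*[ij,y])/(EG - F^2), Gamma^y_ij = (E*[ij,y] - F*[ij,x])/(EG - F^2)
Gamma_xxx = 216/193, Gamma_xxy = 72/193, Gamma_xyy = -78/193, Gamma_yxx = 1872/965, Gamma_yxy = 624/965, Gamma_yyy = -676/965
X = (2, -1/4), Y = (-9/8, -7/2) at the point


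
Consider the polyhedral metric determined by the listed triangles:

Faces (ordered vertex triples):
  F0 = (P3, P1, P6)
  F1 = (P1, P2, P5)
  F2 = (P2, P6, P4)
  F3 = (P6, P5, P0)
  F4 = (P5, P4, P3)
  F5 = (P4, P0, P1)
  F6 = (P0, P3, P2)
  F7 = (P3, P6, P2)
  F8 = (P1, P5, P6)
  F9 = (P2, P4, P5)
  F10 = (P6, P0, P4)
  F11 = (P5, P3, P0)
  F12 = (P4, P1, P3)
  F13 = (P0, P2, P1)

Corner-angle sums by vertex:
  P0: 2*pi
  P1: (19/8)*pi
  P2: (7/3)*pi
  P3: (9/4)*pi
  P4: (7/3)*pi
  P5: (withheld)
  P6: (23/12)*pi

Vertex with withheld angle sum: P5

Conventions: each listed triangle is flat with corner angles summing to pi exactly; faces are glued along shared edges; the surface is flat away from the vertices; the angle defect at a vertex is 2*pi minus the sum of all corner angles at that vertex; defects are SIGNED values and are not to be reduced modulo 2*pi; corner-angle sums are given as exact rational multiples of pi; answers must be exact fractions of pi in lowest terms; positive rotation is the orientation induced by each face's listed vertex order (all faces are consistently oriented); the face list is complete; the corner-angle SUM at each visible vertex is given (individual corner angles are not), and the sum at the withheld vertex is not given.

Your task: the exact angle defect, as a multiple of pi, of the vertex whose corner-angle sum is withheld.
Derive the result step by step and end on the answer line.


V = 7, E = 21, F = 14; chi = V - E + F = 0
Gauss-Bonnet: total defect = 2*pi*chi = 0; visible defects sum to (-29/24)*pi

Answer: defect(P5) = (29/24)*pi
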